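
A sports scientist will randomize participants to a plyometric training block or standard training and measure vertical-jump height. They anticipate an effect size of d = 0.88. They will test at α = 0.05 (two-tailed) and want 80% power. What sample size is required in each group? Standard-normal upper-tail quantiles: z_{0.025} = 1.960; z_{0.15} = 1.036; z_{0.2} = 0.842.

n = 21 per group

For two independent groups with equal n: n = 2·((z_{α/2} + z_β) / d)².
z_{α/2} + z_β = 1.960 + 0.842 = 2.802.
n = 2 × (2.802 / 0.88)² = 2 × 3.184² = 2 × 10.14 = 20.3.
Round up to the next whole participant.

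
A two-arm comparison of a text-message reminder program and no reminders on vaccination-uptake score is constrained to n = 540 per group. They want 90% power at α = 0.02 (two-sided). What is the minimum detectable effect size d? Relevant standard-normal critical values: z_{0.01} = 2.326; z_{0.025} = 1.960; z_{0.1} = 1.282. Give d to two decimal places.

d_min ≈ 0.22

For two independent groups of n = 540 each: d_min = (z_{α/2} + z_β)·√(2/n).
z-sum = 2.326 + 1.282 = 3.608.
d_min = 3.608 × √(2/540) = 3.608 × 0.0609 = 0.220.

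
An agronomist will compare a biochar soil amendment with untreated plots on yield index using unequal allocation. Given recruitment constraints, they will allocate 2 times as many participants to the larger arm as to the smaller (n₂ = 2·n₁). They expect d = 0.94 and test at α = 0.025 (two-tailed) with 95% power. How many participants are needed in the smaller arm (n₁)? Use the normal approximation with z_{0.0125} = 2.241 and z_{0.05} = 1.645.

With allocation ratio k = n₂/n₁ = 2, Var(x̄₁−x̄₂) = σ²(1/n₁ + 1/(k·n₁)) = σ²·(k+1)/(k·n₁).
So n₁ = (1 + 1/k)·((z_{α/2} + z_β)/d)² = 1.500 × (3.886/0.94)².
n₁ = 1.500 × 17.09 = 25.6.
Round up: n₁ = 26, giving n₂ = 2 × 26 = 52.

n₁ = 26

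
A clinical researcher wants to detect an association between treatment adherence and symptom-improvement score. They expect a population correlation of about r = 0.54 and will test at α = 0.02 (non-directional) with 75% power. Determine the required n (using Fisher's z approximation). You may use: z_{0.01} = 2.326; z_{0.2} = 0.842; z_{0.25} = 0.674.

n = 28

Fisher's z: C = ½·ln((1+r)/(1−r)) = ½·ln(3.3478) = 0.6042.
n = ((z_{α/2} + z_β)/C)² + 3.
(2.326 + 0.674) / 0.6042 = 3.000 / 0.6042 = 4.965.
n = 4.965² + 3 = 24.65 + 3 = 27.7.
Round up.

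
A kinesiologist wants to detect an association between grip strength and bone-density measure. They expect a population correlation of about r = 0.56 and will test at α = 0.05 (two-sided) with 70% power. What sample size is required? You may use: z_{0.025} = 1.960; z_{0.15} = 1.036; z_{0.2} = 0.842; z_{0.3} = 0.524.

Fisher's z: C = ½·ln((1+r)/(1−r)) = ½·ln(3.5455) = 0.6328.
n = ((z_{α/2} + z_β)/C)² + 3.
(1.960 + 0.524) / 0.6328 = 2.484 / 0.6328 = 3.925.
n = 3.925² + 3 = 15.41 + 3 = 18.4.
Round up.

n = 19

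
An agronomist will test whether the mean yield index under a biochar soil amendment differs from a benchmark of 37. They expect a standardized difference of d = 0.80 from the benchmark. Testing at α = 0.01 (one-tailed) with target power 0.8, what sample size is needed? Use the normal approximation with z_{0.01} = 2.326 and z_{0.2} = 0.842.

For a one-sample test: n = ((z_{α} + z_β) / d)².
z_{α} + z_β = 2.326 + 0.842 = 3.168.
n = (3.168 / 0.80)² = 3.960² = 15.68.
Round up.

n = 16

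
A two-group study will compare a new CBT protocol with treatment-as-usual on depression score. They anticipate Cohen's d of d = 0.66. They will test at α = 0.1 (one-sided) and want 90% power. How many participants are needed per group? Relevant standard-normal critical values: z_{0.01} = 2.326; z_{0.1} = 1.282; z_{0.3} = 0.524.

n = 31 per group

For two independent groups with equal n: n = 2·((z_{α} + z_β) / d)².
z_{α} + z_β = 1.282 + 1.282 = 2.564.
n = 2 × (2.564 / 0.66)² = 2 × 3.885² = 2 × 15.09 = 30.2.
Round up to the next whole participant.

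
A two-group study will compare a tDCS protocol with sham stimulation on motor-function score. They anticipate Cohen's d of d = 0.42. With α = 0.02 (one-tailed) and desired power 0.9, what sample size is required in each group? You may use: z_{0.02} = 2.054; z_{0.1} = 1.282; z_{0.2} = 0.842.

n = 127 per group

For two independent groups with equal n: n = 2·((z_{α} + z_β) / d)².
z_{α} + z_β = 2.054 + 1.282 = 3.336.
n = 2 × (3.336 / 0.42)² = 2 × 7.943² = 2 × 63.09 = 126.2.
Round up to the next whole participant.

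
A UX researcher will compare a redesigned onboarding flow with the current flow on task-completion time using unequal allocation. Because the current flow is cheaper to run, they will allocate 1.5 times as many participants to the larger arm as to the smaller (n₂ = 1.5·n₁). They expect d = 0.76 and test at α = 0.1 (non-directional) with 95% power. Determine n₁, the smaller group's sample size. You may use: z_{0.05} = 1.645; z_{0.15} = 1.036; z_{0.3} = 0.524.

With allocation ratio k = n₂/n₁ = 1.5, Var(x̄₁−x̄₂) = σ²(1/n₁ + 1/(k·n₁)) = σ²·(k+1)/(k·n₁).
So n₁ = (1 + 1/k)·((z_{α/2} + z_β)/d)² = 1.667 × (3.290/0.76)².
n₁ = 1.667 × 18.74 = 31.2.
Round up: n₁ = 32, giving n₂ = 1.5 × 32 = 48.

n₁ = 32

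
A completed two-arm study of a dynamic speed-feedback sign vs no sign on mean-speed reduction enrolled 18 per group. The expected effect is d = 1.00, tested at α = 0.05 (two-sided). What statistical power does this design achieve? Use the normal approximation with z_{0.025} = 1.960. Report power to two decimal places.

power ≈ 0.85

For two equal groups, power = Φ(d·√(n/2) − z_{α/2}).
d·√(n/2) = 1.00 × √(18/2) = 1.00 × 3.000 = 3.000.
z_β = 3.000 − 1.960 = 1.040.
Power = Φ(1.040) = 0.851.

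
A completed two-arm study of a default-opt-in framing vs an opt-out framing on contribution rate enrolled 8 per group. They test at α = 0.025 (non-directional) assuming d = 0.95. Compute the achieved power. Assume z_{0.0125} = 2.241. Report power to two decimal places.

power ≈ 0.37

For two equal groups, power = Φ(d·√(n/2) − z_{α/2}).
d·√(n/2) = 0.95 × √(8/2) = 0.95 × 2.000 = 1.900.
z_β = 1.900 − 2.241 = -0.341.
Power = Φ(-0.341) = 0.367.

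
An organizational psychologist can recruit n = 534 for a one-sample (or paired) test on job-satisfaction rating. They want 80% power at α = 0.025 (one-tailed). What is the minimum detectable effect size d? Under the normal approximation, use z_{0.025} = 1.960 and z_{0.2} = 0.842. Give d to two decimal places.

d_min ≈ 0.12

For a single sample (or paired design) of n = 534: d_min = (z_{α} + z_β)/√n.
z-sum = 1.960 + 0.842 = 2.802.
d_min = 2.802 / √534 = 2.802 / 23.108 = 0.121.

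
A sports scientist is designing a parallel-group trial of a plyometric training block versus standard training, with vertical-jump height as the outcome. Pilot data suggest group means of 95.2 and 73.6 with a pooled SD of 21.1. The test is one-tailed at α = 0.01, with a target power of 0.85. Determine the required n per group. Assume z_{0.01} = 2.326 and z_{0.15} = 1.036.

n = 22 per group

Cohen's d = |M₁ − M₂| / SD_pooled = |95.2 − 73.6| / 21.1 = 21.6 / 21.1 = 1.024.
For two independent groups with equal n: n = 2·((z_{α} + z_β) / d)².
z_{α} + z_β = 2.326 + 1.036 = 3.362.
n = 2 × (3.362 / 1.024)² = 2 × 3.283² = 2 × 10.78 = 21.6.
Round up to the next whole participant.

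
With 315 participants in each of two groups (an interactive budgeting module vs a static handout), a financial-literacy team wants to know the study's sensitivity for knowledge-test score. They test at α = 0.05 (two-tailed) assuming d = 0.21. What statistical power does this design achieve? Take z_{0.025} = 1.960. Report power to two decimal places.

For two equal groups, power = Φ(d·√(n/2) − z_{α/2}).
d·√(n/2) = 0.21 × √(315/2) = 0.21 × 12.550 = 2.635.
z_β = 2.635 − 1.960 = 0.675.
Power = Φ(0.675) = 0.750.

power ≈ 0.75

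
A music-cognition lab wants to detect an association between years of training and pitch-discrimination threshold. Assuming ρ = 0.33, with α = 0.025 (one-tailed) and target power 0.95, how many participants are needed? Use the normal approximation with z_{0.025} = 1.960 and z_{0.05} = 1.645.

n = 114

Fisher's z: C = ½·ln((1+r)/(1−r)) = ½·ln(1.9851) = 0.3428.
n = ((z_{α} + z_β)/C)² + 3.
(1.960 + 1.645) / 0.3428 = 3.605 / 0.3428 = 10.516.
n = 10.516² + 3 = 110.59 + 3 = 113.6.
Round up.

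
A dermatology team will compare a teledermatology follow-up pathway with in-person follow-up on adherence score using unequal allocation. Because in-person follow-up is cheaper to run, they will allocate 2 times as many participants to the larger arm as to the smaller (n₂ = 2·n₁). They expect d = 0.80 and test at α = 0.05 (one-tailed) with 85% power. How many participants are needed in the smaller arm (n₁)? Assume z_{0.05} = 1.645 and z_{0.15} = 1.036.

With allocation ratio k = n₂/n₁ = 2, Var(x̄₁−x̄₂) = σ²(1/n₁ + 1/(k·n₁)) = σ²·(k+1)/(k·n₁).
So n₁ = (1 + 1/k)·((z_{α} + z_β)/d)² = 1.500 × (2.681/0.80)².
n₁ = 1.500 × 11.23 = 16.8.
Round up: n₁ = 17, giving n₂ = 2 × 17 = 34.

n₁ = 17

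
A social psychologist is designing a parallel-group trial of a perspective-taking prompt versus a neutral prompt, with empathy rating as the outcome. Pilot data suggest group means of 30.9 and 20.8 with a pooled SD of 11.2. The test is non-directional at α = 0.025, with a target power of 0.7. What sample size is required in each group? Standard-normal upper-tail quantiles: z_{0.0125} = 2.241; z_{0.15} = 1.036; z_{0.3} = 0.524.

n = 19 per group

Cohen's d = |M₁ − M₂| / SD_pooled = |30.9 − 20.8| / 11.2 = 10.1 / 11.2 = 0.902.
For two independent groups with equal n: n = 2·((z_{α/2} + z_β) / d)².
z_{α/2} + z_β = 2.241 + 0.524 = 2.765.
n = 2 × (2.765 / 0.902)² = 2 × 3.065² = 2 × 9.40 = 18.8.
Round up to the next whole participant.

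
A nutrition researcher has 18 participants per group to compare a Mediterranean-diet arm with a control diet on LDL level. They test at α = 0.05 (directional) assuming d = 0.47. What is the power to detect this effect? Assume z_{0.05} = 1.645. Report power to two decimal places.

For two equal groups, power = Φ(d·√(n/2) − z_{α}).
d·√(n/2) = 0.47 × √(18/2) = 0.47 × 3.000 = 1.410.
z_β = 1.410 − 1.645 = -0.235.
Power = Φ(-0.235) = 0.407.

power ≈ 0.41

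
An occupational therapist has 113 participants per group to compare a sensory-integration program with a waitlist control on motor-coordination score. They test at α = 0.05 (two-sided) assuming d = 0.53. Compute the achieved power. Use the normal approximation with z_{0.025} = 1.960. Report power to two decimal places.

For two equal groups, power = Φ(d·√(n/2) − z_{α/2}).
d·√(n/2) = 0.53 × √(113/2) = 0.53 × 7.517 = 3.984.
z_β = 3.984 − 1.960 = 2.024.
Power = Φ(2.024) = 0.979.

power ≈ 0.98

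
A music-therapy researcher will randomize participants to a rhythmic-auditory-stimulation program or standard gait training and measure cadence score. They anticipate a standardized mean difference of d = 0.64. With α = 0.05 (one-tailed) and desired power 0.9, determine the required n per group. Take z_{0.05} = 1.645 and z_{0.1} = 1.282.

n = 42 per group

For two independent groups with equal n: n = 2·((z_{α} + z_β) / d)².
z_{α} + z_β = 1.645 + 1.282 = 2.927.
n = 2 × (2.927 / 0.64)² = 2 × 4.573² = 2 × 20.92 = 41.8.
Round up to the next whole participant.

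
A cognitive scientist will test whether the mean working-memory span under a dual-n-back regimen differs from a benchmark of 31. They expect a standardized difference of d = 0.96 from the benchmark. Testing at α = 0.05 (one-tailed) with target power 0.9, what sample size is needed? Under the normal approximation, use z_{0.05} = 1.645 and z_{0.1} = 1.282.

For a one-sample test: n = ((z_{α} + z_β) / d)².
z_{α} + z_β = 1.645 + 1.282 = 2.927.
n = (2.927 / 0.96)² = 3.049² = 9.30.
Round up.

n = 10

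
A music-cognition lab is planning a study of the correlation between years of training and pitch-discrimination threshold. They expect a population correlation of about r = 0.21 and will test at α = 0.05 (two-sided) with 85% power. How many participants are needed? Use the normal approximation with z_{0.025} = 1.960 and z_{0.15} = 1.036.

Fisher's z: C = ½·ln((1+r)/(1−r)) = ½·ln(1.5316) = 0.2132.
n = ((z_{α/2} + z_β)/C)² + 3.
(1.960 + 1.036) / 0.2132 = 2.996 / 0.2132 = 14.053.
n = 14.053² + 3 = 197.47 + 3 = 200.5.
Round up.

n = 201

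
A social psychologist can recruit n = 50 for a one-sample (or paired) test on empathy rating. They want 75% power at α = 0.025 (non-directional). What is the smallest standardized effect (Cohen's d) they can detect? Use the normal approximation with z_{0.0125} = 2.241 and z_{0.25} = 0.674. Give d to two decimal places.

For a single sample (or paired design) of n = 50: d_min = (z_{α/2} + z_β)/√n.
z-sum = 2.241 + 0.674 = 2.915.
d_min = 2.915 / √50 = 2.915 / 7.071 = 0.412.

d_min ≈ 0.41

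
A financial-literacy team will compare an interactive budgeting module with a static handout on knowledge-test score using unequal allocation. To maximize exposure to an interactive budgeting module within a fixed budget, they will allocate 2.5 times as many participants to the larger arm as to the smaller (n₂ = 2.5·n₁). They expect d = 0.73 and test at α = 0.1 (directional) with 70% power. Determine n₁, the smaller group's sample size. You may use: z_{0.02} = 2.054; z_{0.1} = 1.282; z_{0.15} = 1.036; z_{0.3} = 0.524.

With allocation ratio k = n₂/n₁ = 2.5, Var(x̄₁−x̄₂) = σ²(1/n₁ + 1/(k·n₁)) = σ²·(k+1)/(k·n₁).
So n₁ = (1 + 1/k)·((z_{α} + z_β)/d)² = 1.400 × (1.806/0.73)².
n₁ = 1.400 × 6.12 = 8.6.
Round up: n₁ = 9, giving n₂ = ⌈2.5 × 9⌉ = ⌈22.5⌉ = 23.

n₁ = 9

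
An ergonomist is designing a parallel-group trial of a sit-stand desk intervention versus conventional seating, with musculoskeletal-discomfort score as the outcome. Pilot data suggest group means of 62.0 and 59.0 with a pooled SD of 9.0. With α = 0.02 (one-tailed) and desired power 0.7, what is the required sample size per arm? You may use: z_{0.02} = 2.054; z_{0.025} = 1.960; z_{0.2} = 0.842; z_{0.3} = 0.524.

n = 120 per group

Cohen's d = |M₁ − M₂| / SD_pooled = |62.0 − 59.0| / 9.0 = 3.0 / 9.0 = 0.333.
For two independent groups with equal n: n = 2·((z_{α} + z_β) / d)².
z_{α} + z_β = 2.054 + 0.524 = 2.578.
n = 2 × (2.578 / 0.333)² = 2 × 7.742² = 2 × 59.93 = 119.9.
Round up to the next whole participant.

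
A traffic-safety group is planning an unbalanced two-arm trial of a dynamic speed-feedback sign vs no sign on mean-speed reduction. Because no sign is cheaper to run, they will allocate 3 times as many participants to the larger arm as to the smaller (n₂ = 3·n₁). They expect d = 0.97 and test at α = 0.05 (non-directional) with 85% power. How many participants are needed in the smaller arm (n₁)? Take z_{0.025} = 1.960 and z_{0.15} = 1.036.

With allocation ratio k = n₂/n₁ = 3, Var(x̄₁−x̄₂) = σ²(1/n₁ + 1/(k·n₁)) = σ²·(k+1)/(k·n₁).
So n₁ = (1 + 1/k)·((z_{α/2} + z_β)/d)² = 1.333 × (2.996/0.97)².
n₁ = 1.333 × 9.54 = 12.7.
Round up: n₁ = 13, giving n₂ = 3 × 13 = 39.

n₁ = 13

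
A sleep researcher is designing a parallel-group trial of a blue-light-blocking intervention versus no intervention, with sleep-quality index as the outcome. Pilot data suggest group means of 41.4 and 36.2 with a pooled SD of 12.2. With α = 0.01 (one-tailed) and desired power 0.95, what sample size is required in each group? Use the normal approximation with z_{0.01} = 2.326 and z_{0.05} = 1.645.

n = 174 per group

Cohen's d = |M₁ − M₂| / SD_pooled = |41.4 − 36.2| / 12.2 = 5.2 / 12.2 = 0.426.
For two independent groups with equal n: n = 2·((z_{α} + z_β) / d)².
z_{α} + z_β = 2.326 + 1.645 = 3.971.
n = 2 × (3.971 / 0.426)² = 2 × 9.322² = 2 × 86.89 = 173.8.
Round up to the next whole participant.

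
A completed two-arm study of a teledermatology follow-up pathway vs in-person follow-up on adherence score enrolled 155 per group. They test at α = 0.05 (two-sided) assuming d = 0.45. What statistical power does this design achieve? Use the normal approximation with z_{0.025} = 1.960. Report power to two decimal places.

For two equal groups, power = Φ(d·√(n/2) − z_{α/2}).
d·√(n/2) = 0.45 × √(155/2) = 0.45 × 8.803 = 3.962.
z_β = 3.962 − 1.960 = 2.002.
Power = Φ(2.002) = 0.977.

power ≈ 0.98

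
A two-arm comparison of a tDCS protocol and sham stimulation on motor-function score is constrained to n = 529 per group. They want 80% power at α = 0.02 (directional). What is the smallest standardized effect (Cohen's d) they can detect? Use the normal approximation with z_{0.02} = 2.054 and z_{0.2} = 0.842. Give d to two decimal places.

For two independent groups of n = 529 each: d_min = (z_{α} + z_β)·√(2/n).
z-sum = 2.054 + 0.842 = 2.896.
d_min = 2.896 × √(2/529) = 2.896 × 0.0615 = 0.178.

d_min ≈ 0.18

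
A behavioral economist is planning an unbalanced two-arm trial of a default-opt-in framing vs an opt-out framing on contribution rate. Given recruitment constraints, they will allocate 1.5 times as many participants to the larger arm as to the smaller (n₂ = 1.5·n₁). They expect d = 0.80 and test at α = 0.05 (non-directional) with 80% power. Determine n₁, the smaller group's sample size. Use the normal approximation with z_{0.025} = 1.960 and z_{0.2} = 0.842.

n₁ = 21

With allocation ratio k = n₂/n₁ = 1.5, Var(x̄₁−x̄₂) = σ²(1/n₁ + 1/(k·n₁)) = σ²·(k+1)/(k·n₁).
So n₁ = (1 + 1/k)·((z_{α/2} + z_β)/d)² = 1.667 × (2.802/0.80)².
n₁ = 1.667 × 12.27 = 20.4.
Round up: n₁ = 21, giving n₂ = ⌈1.5 × 21⌉ = ⌈31.5⌉ = 32.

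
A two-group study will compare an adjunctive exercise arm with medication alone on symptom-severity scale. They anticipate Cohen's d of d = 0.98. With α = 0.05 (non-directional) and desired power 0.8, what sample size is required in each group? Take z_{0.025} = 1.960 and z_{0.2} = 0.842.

For two independent groups with equal n: n = 2·((z_{α/2} + z_β) / d)².
z_{α/2} + z_β = 1.960 + 0.842 = 2.802.
n = 2 × (2.802 / 0.98)² = 2 × 2.859² = 2 × 8.17 = 16.3.
Round up to the next whole participant.

n = 17 per group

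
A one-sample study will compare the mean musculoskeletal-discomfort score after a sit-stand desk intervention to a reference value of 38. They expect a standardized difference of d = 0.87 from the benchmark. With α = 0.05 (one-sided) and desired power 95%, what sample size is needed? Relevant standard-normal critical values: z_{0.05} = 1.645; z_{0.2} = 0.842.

For a one-sample test: n = ((z_{α} + z_β) / d)².
z_{α} + z_β = 1.645 + 1.645 = 3.290.
n = (3.290 / 0.87)² = 3.782² = 14.30.
Round up.

n = 15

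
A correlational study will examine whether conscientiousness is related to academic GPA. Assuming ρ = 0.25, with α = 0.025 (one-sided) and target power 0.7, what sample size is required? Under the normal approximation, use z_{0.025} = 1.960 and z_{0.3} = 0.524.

Fisher's z: C = ½·ln((1+r)/(1−r)) = ½·ln(1.6667) = 0.2554.
n = ((z_{α} + z_β)/C)² + 3.
(1.960 + 0.524) / 0.2554 = 2.484 / 0.2554 = 9.726.
n = 9.726² + 3 = 94.59 + 3 = 97.6.
Round up.

n = 98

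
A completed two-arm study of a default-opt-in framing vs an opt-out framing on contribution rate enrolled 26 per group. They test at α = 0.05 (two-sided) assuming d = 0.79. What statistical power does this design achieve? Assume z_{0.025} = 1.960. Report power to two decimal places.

power ≈ 0.81

For two equal groups, power = Φ(d·√(n/2) − z_{α/2}).
d·√(n/2) = 0.79 × √(26/2) = 0.79 × 3.606 = 2.848.
z_β = 2.848 − 1.960 = 0.888.
Power = Φ(0.888) = 0.813.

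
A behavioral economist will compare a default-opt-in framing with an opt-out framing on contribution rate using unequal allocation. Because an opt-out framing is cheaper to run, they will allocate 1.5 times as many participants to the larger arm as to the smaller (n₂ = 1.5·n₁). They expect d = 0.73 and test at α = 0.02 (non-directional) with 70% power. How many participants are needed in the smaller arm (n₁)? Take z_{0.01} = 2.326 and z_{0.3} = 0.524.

With allocation ratio k = n₂/n₁ = 1.5, Var(x̄₁−x̄₂) = σ²(1/n₁ + 1/(k·n₁)) = σ²·(k+1)/(k·n₁).
So n₁ = (1 + 1/k)·((z_{α/2} + z_β)/d)² = 1.667 × (2.850/0.73)².
n₁ = 1.667 × 15.24 = 25.4.
Round up: n₁ = 26, giving n₂ = 1.5 × 26 = 39.

n₁ = 26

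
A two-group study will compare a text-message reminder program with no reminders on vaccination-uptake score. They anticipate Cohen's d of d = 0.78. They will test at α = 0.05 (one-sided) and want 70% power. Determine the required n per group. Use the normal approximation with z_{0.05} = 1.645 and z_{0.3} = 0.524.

For two independent groups with equal n: n = 2·((z_{α} + z_β) / d)².
z_{α} + z_β = 1.645 + 0.524 = 2.169.
n = 2 × (2.169 / 0.78)² = 2 × 2.781² = 2 × 7.73 = 15.5.
Round up to the next whole participant.

n = 16 per group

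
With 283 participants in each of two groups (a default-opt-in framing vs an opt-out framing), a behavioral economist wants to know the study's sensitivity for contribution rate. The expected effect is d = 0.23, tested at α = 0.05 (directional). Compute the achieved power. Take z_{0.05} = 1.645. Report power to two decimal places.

For two equal groups, power = Φ(d·√(n/2) − z_{α}).
d·√(n/2) = 0.23 × √(283/2) = 0.23 × 11.895 = 2.736.
z_β = 2.736 − 1.645 = 1.091.
Power = Φ(1.091) = 0.862.

power ≈ 0.86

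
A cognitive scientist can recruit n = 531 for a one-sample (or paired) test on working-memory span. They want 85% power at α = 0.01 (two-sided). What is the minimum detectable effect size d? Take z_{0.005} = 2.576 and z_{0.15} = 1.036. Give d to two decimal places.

d_min ≈ 0.16

For a single sample (or paired design) of n = 531: d_min = (z_{α/2} + z_β)/√n.
z-sum = 2.576 + 1.036 = 3.612.
d_min = 3.612 / √531 = 3.612 / 23.043 = 0.157.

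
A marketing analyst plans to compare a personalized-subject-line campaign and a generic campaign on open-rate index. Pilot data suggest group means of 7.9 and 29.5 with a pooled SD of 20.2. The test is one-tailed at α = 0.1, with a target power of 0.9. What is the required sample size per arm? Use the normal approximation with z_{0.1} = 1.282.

Cohen's d = |M₁ − M₂| / SD_pooled = |7.9 − 29.5| / 20.2 = 21.6 / 20.2 = 1.069.
For two independent groups with equal n: n = 2·((z_{α} + z_β) / d)².
z_{α} + z_β = 1.282 + 1.282 = 2.564.
n = 2 × (2.564 / 1.069)² = 2 × 2.399² = 2 × 5.75 = 11.5.
Round up to the next whole participant.

n = 12 per group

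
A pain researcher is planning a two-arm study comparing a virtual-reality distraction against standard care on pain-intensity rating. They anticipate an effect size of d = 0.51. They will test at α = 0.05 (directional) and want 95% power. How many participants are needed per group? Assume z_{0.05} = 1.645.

For two independent groups with equal n: n = 2·((z_{α} + z_β) / d)².
z_{α} + z_β = 1.645 + 1.645 = 3.290.
n = 2 × (3.290 / 0.51)² = 2 × 6.451² = 2 × 41.62 = 83.2.
Round up to the next whole participant.

n = 84 per group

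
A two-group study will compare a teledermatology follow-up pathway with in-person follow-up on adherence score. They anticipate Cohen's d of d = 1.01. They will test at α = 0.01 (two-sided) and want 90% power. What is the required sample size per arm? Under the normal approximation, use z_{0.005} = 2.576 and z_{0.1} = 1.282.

For two independent groups with equal n: n = 2·((z_{α/2} + z_β) / d)².
z_{α/2} + z_β = 2.576 + 1.282 = 3.858.
n = 2 × (3.858 / 1.01)² = 2 × 3.820² = 2 × 14.59 = 29.2.
Round up to the next whole participant.

n = 30 per group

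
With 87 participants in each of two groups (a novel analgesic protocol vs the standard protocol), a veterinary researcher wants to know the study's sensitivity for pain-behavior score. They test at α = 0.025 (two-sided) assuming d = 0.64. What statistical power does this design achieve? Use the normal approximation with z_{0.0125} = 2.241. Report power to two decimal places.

For two equal groups, power = Φ(d·√(n/2) − z_{α/2}).
d·√(n/2) = 0.64 × √(87/2) = 0.64 × 6.595 = 4.221.
z_β = 4.221 − 2.241 = 1.980.
Power = Φ(1.980) = 0.976.

power ≈ 0.98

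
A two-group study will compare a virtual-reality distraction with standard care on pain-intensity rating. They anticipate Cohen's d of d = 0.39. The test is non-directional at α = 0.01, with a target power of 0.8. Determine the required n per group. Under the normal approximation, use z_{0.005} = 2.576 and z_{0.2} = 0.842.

n = 154 per group

For two independent groups with equal n: n = 2·((z_{α/2} + z_β) / d)².
z_{α/2} + z_β = 2.576 + 0.842 = 3.418.
n = 2 × (3.418 / 0.39)² = 2 × 8.764² = 2 × 76.81 = 153.6.
Round up to the next whole participant.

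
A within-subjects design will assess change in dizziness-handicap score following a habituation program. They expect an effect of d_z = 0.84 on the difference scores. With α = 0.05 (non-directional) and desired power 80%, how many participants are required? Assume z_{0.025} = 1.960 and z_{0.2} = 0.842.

n = 12 pairs

For a paired (one-sample on differences) test: n = ((z_{α/2} + z_β) / d)².
z_{α/2} + z_β = 1.960 + 0.842 = 2.802.
n = (2.802 / 0.84)² = 3.336² = 11.13.
Round up.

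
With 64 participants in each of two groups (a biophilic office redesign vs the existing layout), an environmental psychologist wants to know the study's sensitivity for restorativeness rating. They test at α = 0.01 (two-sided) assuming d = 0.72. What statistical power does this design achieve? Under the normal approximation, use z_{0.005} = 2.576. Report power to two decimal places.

For two equal groups, power = Φ(d·√(n/2) − z_{α/2}).
d·√(n/2) = 0.72 × √(64/2) = 0.72 × 5.657 = 4.073.
z_β = 4.073 − 2.576 = 1.497.
Power = Φ(1.497) = 0.933.

power ≈ 0.93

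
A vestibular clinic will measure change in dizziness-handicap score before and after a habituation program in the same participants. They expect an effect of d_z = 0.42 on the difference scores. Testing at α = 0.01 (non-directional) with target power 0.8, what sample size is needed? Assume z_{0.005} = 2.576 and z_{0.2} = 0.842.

n = 67 pairs

For a paired (one-sample on differences) test: n = ((z_{α/2} + z_β) / d)².
z_{α/2} + z_β = 2.576 + 0.842 = 3.418.
n = (3.418 / 0.42)² = 8.138² = 66.23.
Round up.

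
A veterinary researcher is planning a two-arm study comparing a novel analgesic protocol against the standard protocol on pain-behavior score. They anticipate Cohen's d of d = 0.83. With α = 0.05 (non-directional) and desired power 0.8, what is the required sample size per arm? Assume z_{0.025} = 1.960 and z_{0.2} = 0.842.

n = 23 per group

For two independent groups with equal n: n = 2·((z_{α/2} + z_β) / d)².
z_{α/2} + z_β = 1.960 + 0.842 = 2.802.
n = 2 × (2.802 / 0.83)² = 2 × 3.376² = 2 × 11.40 = 22.8.
Round up to the next whole participant.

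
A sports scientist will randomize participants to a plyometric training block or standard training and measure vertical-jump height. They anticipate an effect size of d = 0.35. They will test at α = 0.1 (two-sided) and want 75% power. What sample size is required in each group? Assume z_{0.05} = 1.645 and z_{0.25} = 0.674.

n = 88 per group

For two independent groups with equal n: n = 2·((z_{α/2} + z_β) / d)².
z_{α/2} + z_β = 1.645 + 0.674 = 2.319.
n = 2 × (2.319 / 0.35)² = 2 × 6.626² = 2 × 43.90 = 87.8.
Round up to the next whole participant.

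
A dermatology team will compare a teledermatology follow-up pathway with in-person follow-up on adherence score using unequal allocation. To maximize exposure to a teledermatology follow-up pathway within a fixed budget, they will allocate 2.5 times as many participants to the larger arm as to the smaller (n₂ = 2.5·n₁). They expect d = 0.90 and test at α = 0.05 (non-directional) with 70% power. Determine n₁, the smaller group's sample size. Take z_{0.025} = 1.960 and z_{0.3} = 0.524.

With allocation ratio k = n₂/n₁ = 2.5, Var(x̄₁−x̄₂) = σ²(1/n₁ + 1/(k·n₁)) = σ²·(k+1)/(k·n₁).
So n₁ = (1 + 1/k)·((z_{α/2} + z_β)/d)² = 1.400 × (2.484/0.90)².
n₁ = 1.400 × 7.62 = 10.7.
Round up: n₁ = 11, giving n₂ = ⌈2.5 × 11⌉ = ⌈27.5⌉ = 28.

n₁ = 11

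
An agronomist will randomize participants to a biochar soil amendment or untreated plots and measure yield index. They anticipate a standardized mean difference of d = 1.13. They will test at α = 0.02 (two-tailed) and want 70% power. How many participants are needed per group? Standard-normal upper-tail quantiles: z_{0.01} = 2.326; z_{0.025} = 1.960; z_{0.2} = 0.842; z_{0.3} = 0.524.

n = 13 per group

For two independent groups with equal n: n = 2·((z_{α/2} + z_β) / d)².
z_{α/2} + z_β = 2.326 + 0.524 = 2.850.
n = 2 × (2.850 / 1.13)² = 2 × 2.522² = 2 × 6.36 = 12.7.
Round up to the next whole participant.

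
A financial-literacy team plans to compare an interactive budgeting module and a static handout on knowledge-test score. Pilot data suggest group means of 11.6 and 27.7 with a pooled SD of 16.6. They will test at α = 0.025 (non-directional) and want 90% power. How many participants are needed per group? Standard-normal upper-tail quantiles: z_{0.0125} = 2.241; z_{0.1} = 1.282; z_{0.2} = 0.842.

Cohen's d = |M₁ − M₂| / SD_pooled = |11.6 − 27.7| / 16.6 = 16.1 / 16.6 = 0.970.
For two independent groups with equal n: n = 2·((z_{α/2} + z_β) / d)².
z_{α/2} + z_β = 2.241 + 1.282 = 3.523.
n = 2 × (3.523 / 0.970)² = 2 × 3.632² = 2 × 13.19 = 26.4.
Round up to the next whole participant.

n = 27 per group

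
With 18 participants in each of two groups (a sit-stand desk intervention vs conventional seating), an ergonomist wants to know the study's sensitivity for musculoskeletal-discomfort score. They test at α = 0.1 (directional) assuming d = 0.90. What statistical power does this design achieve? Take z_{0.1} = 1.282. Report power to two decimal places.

For two equal groups, power = Φ(d·√(n/2) − z_{α}).
d·√(n/2) = 0.90 × √(18/2) = 0.90 × 3.000 = 2.700.
z_β = 2.700 − 1.282 = 1.418.
Power = Φ(1.418) = 0.922.

power ≈ 0.92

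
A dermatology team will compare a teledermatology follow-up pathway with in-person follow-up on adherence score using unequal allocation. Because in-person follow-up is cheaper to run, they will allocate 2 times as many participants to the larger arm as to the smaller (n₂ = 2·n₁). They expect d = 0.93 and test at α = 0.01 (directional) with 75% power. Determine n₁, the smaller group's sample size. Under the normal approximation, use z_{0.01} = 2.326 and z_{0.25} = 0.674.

n₁ = 16

With allocation ratio k = n₂/n₁ = 2, Var(x̄₁−x̄₂) = σ²(1/n₁ + 1/(k·n₁)) = σ²·(k+1)/(k·n₁).
So n₁ = (1 + 1/k)·((z_{α} + z_β)/d)² = 1.500 × (3.000/0.93)².
n₁ = 1.500 × 10.41 = 15.6.
Round up: n₁ = 16, giving n₂ = 2 × 16 = 32.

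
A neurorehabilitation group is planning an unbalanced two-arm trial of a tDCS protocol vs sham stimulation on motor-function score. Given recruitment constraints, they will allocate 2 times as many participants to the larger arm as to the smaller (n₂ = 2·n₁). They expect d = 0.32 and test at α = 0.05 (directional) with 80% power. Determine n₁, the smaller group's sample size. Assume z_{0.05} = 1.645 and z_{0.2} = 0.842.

With allocation ratio k = n₂/n₁ = 2, Var(x̄₁−x̄₂) = σ²(1/n₁ + 1/(k·n₁)) = σ²·(k+1)/(k·n₁).
So n₁ = (1 + 1/k)·((z_{α} + z_β)/d)² = 1.500 × (2.487/0.32)².
n₁ = 1.500 × 60.40 = 90.6.
Round up: n₁ = 91, giving n₂ = 2 × 91 = 182.

n₁ = 91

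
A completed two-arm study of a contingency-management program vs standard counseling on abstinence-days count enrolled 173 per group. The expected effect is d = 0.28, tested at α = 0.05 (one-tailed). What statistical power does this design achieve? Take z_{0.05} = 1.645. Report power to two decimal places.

power ≈ 0.83

For two equal groups, power = Φ(d·√(n/2) − z_{α}).
d·√(n/2) = 0.28 × √(173/2) = 0.28 × 9.301 = 2.604.
z_β = 2.604 − 1.645 = 0.959.
Power = Φ(0.959) = 0.831.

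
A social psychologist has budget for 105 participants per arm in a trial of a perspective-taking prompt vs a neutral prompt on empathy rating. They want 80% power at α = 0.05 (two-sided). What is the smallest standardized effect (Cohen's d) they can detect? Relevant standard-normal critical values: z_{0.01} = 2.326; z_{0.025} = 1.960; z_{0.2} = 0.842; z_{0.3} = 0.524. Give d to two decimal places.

For two independent groups of n = 105 each: d_min = (z_{α/2} + z_β)·√(2/n).
z-sum = 1.960 + 0.842 = 2.802.
d_min = 2.802 × √(2/105) = 2.802 × 0.1380 = 0.387.

d_min ≈ 0.39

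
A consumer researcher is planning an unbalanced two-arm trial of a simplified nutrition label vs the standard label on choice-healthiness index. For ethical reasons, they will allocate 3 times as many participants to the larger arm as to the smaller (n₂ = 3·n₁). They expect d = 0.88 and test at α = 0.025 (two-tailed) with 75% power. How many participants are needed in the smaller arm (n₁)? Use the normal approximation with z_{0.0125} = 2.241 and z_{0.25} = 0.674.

With allocation ratio k = n₂/n₁ = 3, Var(x̄₁−x̄₂) = σ²(1/n₁ + 1/(k·n₁)) = σ²·(k+1)/(k·n₁).
So n₁ = (1 + 1/k)·((z_{α/2} + z_β)/d)² = 1.333 × (2.915/0.88)².
n₁ = 1.333 × 10.97 = 14.6.
Round up: n₁ = 15, giving n₂ = 3 × 15 = 45.

n₁ = 15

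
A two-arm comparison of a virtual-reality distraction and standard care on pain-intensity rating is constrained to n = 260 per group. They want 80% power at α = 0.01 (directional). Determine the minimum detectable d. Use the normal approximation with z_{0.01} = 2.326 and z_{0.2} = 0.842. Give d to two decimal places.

d_min ≈ 0.28

For two independent groups of n = 260 each: d_min = (z_{α} + z_β)·√(2/n).
z-sum = 2.326 + 0.842 = 3.168.
d_min = 3.168 × √(2/260) = 3.168 × 0.0877 = 0.278.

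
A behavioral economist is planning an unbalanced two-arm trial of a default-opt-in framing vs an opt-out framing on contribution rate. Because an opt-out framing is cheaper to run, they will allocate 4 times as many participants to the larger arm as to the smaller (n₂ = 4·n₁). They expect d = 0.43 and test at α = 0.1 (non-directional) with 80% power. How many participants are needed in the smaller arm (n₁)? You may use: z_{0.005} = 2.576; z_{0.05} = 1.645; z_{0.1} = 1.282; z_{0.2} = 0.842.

With allocation ratio k = n₂/n₁ = 4, Var(x̄₁−x̄₂) = σ²(1/n₁ + 1/(k·n₁)) = σ²·(k+1)/(k·n₁).
So n₁ = (1 + 1/k)·((z_{α/2} + z_β)/d)² = 1.250 × (2.487/0.43)².
n₁ = 1.250 × 33.45 = 41.8.
Round up: n₁ = 42, giving n₂ = 4 × 42 = 168.

n₁ = 42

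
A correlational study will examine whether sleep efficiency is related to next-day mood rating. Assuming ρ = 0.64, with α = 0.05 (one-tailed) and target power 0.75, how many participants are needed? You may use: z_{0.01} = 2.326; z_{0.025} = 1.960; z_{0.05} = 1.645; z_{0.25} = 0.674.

Fisher's z: C = ½·ln((1+r)/(1−r)) = ½·ln(4.5556) = 0.7582.
n = ((z_{α} + z_β)/C)² + 3.
(1.645 + 0.674) / 0.7582 = 2.319 / 0.7582 = 3.059.
n = 3.059² + 3 = 9.35 + 3 = 12.4.
Round up.

n = 13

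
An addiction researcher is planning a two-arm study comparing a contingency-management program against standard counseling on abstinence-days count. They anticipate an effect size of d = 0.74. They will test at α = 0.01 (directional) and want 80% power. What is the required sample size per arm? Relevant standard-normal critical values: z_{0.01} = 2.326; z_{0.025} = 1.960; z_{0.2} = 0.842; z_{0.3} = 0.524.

n = 37 per group

For two independent groups with equal n: n = 2·((z_{α} + z_β) / d)².
z_{α} + z_β = 2.326 + 0.842 = 3.168.
n = 2 × (3.168 / 0.74)² = 2 × 4.281² = 2 × 18.33 = 36.7.
Round up to the next whole participant.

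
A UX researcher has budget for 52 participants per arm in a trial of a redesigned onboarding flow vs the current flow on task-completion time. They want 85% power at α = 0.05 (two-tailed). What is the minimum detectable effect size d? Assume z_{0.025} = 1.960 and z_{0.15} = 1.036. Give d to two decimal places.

For two independent groups of n = 52 each: d_min = (z_{α/2} + z_β)·√(2/n).
z-sum = 1.960 + 1.036 = 2.996.
d_min = 2.996 × √(2/52) = 2.996 × 0.1961 = 0.588.

d_min ≈ 0.59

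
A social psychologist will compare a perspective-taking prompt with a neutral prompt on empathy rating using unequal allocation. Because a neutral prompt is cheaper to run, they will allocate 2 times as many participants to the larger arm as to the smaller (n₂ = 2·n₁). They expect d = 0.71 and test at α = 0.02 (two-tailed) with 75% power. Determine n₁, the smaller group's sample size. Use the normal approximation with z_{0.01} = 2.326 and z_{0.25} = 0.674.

n₁ = 27

With allocation ratio k = n₂/n₁ = 2, Var(x̄₁−x̄₂) = σ²(1/n₁ + 1/(k·n₁)) = σ²·(k+1)/(k·n₁).
So n₁ = (1 + 1/k)·((z_{α/2} + z_β)/d)² = 1.500 × (3.000/0.71)².
n₁ = 1.500 × 17.85 = 26.8.
Round up: n₁ = 27, giving n₂ = 2 × 27 = 54.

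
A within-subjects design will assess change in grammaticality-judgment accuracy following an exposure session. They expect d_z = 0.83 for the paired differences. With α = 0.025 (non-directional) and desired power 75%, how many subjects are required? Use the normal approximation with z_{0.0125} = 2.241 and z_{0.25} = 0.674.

n = 13 pairs

For a paired (one-sample on differences) test: n = ((z_{α/2} + z_β) / d)².
z_{α/2} + z_β = 2.241 + 0.674 = 2.915.
n = (2.915 / 0.83)² = 3.512² = 12.33.
Round up.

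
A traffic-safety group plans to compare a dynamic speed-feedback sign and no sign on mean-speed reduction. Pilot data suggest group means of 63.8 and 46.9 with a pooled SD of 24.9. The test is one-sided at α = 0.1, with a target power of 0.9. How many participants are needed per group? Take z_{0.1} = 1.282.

n = 29 per group

Cohen's d = |M₁ − M₂| / SD_pooled = |63.8 − 46.9| / 24.9 = 16.9 / 24.9 = 0.679.
For two independent groups with equal n: n = 2·((z_{α} + z_β) / d)².
z_{α} + z_β = 1.282 + 1.282 = 2.564.
n = 2 × (2.564 / 0.679)² = 2 × 3.776² = 2 × 14.26 = 28.5.
Round up to the next whole participant.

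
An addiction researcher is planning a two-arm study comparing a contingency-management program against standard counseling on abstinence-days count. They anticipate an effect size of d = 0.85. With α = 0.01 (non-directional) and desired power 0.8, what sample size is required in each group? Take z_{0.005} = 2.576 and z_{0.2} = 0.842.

For two independent groups with equal n: n = 2·((z_{α/2} + z_β) / d)².
z_{α/2} + z_β = 2.576 + 0.842 = 3.418.
n = 2 × (3.418 / 0.85)² = 2 × 4.021² = 2 × 16.17 = 32.3.
Round up to the next whole participant.

n = 33 per group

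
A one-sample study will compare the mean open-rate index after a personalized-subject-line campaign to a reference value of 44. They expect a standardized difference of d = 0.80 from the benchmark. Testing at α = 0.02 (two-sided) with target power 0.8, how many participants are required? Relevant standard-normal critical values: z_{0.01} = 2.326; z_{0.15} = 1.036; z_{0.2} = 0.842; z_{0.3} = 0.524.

For a one-sample test: n = ((z_{α/2} + z_β) / d)².
z_{α/2} + z_β = 2.326 + 0.842 = 3.168.
n = (3.168 / 0.80)² = 3.960² = 15.68.
Round up.

n = 16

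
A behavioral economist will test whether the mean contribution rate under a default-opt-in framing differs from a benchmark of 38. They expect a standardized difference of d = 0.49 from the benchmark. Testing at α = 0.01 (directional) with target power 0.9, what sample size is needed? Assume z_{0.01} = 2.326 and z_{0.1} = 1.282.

n = 55

For a one-sample test: n = ((z_{α} + z_β) / d)².
z_{α} + z_β = 2.326 + 1.282 = 3.608.
n = (3.608 / 0.49)² = 7.363² = 54.22.
Round up.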